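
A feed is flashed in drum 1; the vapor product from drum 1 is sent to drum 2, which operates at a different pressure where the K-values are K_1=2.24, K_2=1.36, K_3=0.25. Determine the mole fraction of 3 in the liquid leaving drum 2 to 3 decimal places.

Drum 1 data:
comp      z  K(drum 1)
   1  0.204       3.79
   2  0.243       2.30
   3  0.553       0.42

x_3 (drum 2) = 0.492

Drum 1:
Rachford–Rice: g(ψ₁) = Σ zᵢ(Kᵢ−1)/(1+ψ₁(Kᵢ−1)) = 0.
Feasibility: ΣzᵢKᵢ = 1.564, Σzᵢ/Kᵢ = 1.476 — both > 1, two phases present.
Iterate (Newton) starting at ψ₁ = 0.4:
  ψ₁ = 0.400: g = 0.0592, g' = -0.848 → ψ₁ = 0.470
  ψ₁ = 0.470: g = 0.0016, g' = -0.807 → ψ₁ = 0.472
Converged at ψ₁ = 0.472.
Drum-1 compositions:
  1: x = 0.088, y = 0.334
  2: x = 0.151, y = 0.346
  3: x = 0.761, y = 0.320
Drum-2 feed = drum-1 vapor: z₂ = (0.3338, 0.3464, 0.3197).
Drum 2:
Material balance + equilibrium reduce to Σ zᵢ(Kᵢ−1)/(1+ψ₂(Kᵢ−1)) = 0.
g(0) = ΣzᵢKᵢ − 1 = 0.299 and g(1) = 1 − Σzᵢ/Kᵢ = -0.683, so a root lies in (0, 1).
Newton–Raphson from ψ₂ = 0.56:
  ψ₂ = 0.560: g = -0.0654, g' = -0.745 → ψ₂ = 0.472
  ψ₂ = 0.472: g = -0.0036, g' = -0.668 → ψ₂ = 0.467
Converged at ψ₂ = 0.467.
  1: x = 0.211, y = 0.474
  2: x = 0.297, y = 0.403
  3: x = 0.492, y = 0.123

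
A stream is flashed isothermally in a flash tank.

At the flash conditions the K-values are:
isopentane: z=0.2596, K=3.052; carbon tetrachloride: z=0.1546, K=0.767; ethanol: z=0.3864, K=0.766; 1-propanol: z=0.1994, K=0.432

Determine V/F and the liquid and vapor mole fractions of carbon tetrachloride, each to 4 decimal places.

Iterate (Newton) starting at V/F = 0.7:
  V/F = 0.7000: g = -0.12054, g' = -0.4037 → V/F = 0.4014
  V/F = 0.4014: g = 0.00588, g' = -0.4726 → V/F = 0.4138
  V/F = 0.4138: g = 0.00004, g' = -0.4658 → V/F = 0.4139
Converged at V/F = 0.4139.
Compositions from xᵢ = zᵢ/(1+V/F(Kᵢ−1)), yᵢ = Kᵢxᵢ:
  isopentane: x = 0.1404, y = 0.4284
  carbon tetrachloride: x = 0.1711, y = 0.1312
  ethanol: x = 0.4278, y = 0.3277
  1-propanol: x = 0.2607, y = 0.1126

V/F = 0.4139, x_carbon tetrachloride = 0.1711, y_carbon tetrachloride = 0.1312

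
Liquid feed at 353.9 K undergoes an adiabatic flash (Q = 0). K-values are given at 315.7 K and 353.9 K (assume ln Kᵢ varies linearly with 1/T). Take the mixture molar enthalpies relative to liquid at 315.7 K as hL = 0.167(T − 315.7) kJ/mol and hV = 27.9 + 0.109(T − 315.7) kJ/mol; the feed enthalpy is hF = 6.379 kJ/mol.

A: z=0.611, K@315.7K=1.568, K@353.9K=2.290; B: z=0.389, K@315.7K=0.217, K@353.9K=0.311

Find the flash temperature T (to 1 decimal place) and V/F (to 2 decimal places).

Adiabatic flash: solve Rachford–Rice at each trial T, then check hF = ψ·hV(T) + (1−ψ)·hL(T).
  T = 315.7 K: K = (1.568, 0.217), RR gives ψ = 0.095, H_out = 2.664 kJ/mol
  T = 353.9 K: K = (2.290, 0.311), RR gives ψ = 0.585, H_out = 21.411 kJ/mol
  T = 334.8 K: K = (1.916, 0.262), RR gives ψ = 0.404, H_out = 14.001 kJ/mol
  T = 325.2 K: K = (1.737, 0.239), RR gives ψ = 0.275, H_out = 9.120 kJ/mol
  T = 320.4 K: K = (1.651, 0.228), RR gives ψ = 0.194, H_out = 6.134 kJ/mol
  T = 322.8 K: K = (1.694, 0.234), RR gives ψ = 0.236, H_out = 7.686 kJ/mol
Linear interpolation between T = 320.4 (H_out = 6.134) and T = 322.8 (H_out = 7.686) on hF = 6.379 gives T ≈ 320.8 K, at which ψ = 0.20.

T = 320.8 K, V/F = 0.20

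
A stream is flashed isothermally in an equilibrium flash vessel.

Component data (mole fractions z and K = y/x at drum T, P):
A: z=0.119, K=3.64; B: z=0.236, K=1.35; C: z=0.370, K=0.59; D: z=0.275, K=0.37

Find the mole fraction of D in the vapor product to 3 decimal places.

Rachford–Rice: g(ψ) = Σ zᵢ(Kᵢ−1)/(1+ψ(Kᵢ−1)) = 0.
g(0) = ΣzᵢKᵢ − 1 = 0.072 and g(1) = 1 − Σzᵢ/Kᵢ = -0.578, so a root lies in (0, 1).
Iterate (Newton) starting at ψ = 0.49:
  ψ = 0.490: g = -0.2330, g' = -0.505 → ψ = 0.028
  ψ = 0.028: g = 0.0443, g' = -0.923 → ψ = 0.076
  ψ = 0.076: g = 0.0034, g' = -0.789 → ψ = 0.081
Converged at ψ = 0.081.
Compositions from xᵢ = zᵢ/(1+ψ(Kᵢ−1)), yᵢ = Kᵢxᵢ:
  A: x = 0.098, y = 0.357
  B: x = 0.230, y = 0.310
  C: x = 0.383, y = 0.226
  D: x = 0.290, y = 0.107

y_D = 0.107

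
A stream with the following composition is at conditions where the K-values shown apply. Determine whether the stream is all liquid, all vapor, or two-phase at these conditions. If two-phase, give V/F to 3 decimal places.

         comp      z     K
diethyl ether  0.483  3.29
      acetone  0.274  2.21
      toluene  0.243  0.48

ΣzᵢKᵢ = 2.311; Σzᵢ/Kᵢ = 0.777.
Since Σzᵢ/Kᵢ < 1 the mixture is above its dew point — single vapor phase.

all vapor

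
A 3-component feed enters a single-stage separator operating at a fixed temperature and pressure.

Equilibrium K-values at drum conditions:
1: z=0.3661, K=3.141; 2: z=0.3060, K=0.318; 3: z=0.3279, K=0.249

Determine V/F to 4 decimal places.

Material balance + equilibrium reduce to Σ zᵢ(Kᵢ−1)/(1+V/F(Kᵢ−1)) = 0.
Feasibility: ΣzᵢKᵢ = 1.3289, Σzᵢ/Kᵢ = 2.3957 — both > 1, two phases present.
Newton iteration, V/F⁰ = 0.5:
  V/F = 0.5000: g = -0.33243, g' = -1.1934 → V/F = 0.2214
  V/F = 0.2214: g = -0.00946, g' = -1.2358 → V/F = 0.2138
Converged at V/F = 0.2138.

V/F = 0.2138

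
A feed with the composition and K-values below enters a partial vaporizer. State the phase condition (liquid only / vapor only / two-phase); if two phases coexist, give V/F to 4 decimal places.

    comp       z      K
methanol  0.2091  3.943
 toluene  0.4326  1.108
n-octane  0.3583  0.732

vapor only

ΣzᵢKᵢ = 1.5661; Σzᵢ/Kᵢ = 0.9329.
Since Σzᵢ/Kᵢ < 1 the mixture is above its dew point — single vapor phase.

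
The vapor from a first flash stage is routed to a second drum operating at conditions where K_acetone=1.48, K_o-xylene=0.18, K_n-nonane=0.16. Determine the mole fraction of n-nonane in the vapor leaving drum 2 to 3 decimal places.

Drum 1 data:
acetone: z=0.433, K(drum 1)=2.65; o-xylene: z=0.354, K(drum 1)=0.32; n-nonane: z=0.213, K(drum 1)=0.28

Drum 1:
Rachford–Rice: g(ψ₁) = Σ zᵢ(Kᵢ−1)/(1+ψ₁(Kᵢ−1)) = 0.
g(0) = ΣzᵢKᵢ − 1 = 0.320 and g(1) = 1 − Σzᵢ/Kᵢ = -1.030, so a root lies in (0, 1).
Newton–Raphson from ψ₁ = 0.5:
  ψ₁ = 0.500: g = -0.2129, g' = -0.999 → ψ₁ = 0.287
  ψ₁ = 0.287: g = -0.0075, g' = -0.971 → ψ₁ = 0.279
Converged at ψ₁ = 0.279.
Drum-1 compositions:
  acetone: x = 0.296, y = 0.786
  o-xylene: x = 0.437, y = 0.140
  n-nonane: x = 0.267, y = 0.075
Drum-2 feed = drum-1 vapor: z₂ = (0.7855, 0.1398, 0.0746).
Drum 2:
Newton–Raphson from ψ₂ = 0.41:
  ψ₂ = 0.410: g = 0.0467, g' = -0.462 → ψ₂ = 0.511
  ψ₂ = 0.511: g = -0.0044, g' = -0.557 → ψ₂ = 0.503
Converged at ψ₂ = 0.503.
  acetone: x = 0.633, y = 0.936
  o-xylene: x = 0.238, y = 0.043
  n-nonane: x = 0.129, y = 0.021

y_n-nonane (drum 2) = 0.021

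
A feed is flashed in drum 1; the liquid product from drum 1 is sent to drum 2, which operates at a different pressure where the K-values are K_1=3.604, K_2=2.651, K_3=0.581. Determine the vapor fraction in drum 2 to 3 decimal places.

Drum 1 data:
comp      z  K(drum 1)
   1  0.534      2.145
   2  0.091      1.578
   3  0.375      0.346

Drum 1:
Material balance + equilibrium reduce to Σ zᵢ(Kᵢ−1)/(1+ψ₁(Kᵢ−1)) = 0.
Check two-phase: ΣzᵢKᵢ = 1.419 > 1 and Σzᵢ/Kᵢ = 1.390 > 1, so g(0) = 0.419 > 0 and g(1) = -0.390 < 0.
Iterate (Newton) starting at ψ₁ = 0.45:
  ψ₁ = 0.450: g = 0.0977, g' = -0.646 → ψ₁ = 0.601
  ψ₁ = 0.601: g = -0.0030, g' = -0.698 → ψ₁ = 0.597
Converged at ψ₁ = 0.597.
Drum-1 compositions:
  1: x = 0.317, y = 0.680
  2: x = 0.068, y = 0.107
  3: x = 0.615, y = 0.213
Drum-2 feed = drum-1 liquid: z₂ = (0.3172, 0.0677, 0.6151).
Drum 2:
Material balance + equilibrium reduce to Σ zᵢ(Kᵢ−1)/(1+ψ₂(Kᵢ−1)) = 0.
g(0) = ΣzᵢKᵢ − 1 = 0.680 and g(1) = 1 − Σzᵢ/Kᵢ = -0.172, so a root lies in (0, 1).
Newton iteration, ψ₂⁰ = 0.5:
  ψ₂ = 0.500: g = 0.0940, g' = -0.634 → ψ₂ = 0.648
  ψ₂ = 0.648: g = 0.0074, g' = -0.544 → ψ₂ = 0.662
Converged at ψ₂ = 0.662.
  1: x = 0.116, y = 0.420
  2: x = 0.032, y = 0.086
  3: x = 0.851, y = 0.495

V/F (drum 2) = 0.662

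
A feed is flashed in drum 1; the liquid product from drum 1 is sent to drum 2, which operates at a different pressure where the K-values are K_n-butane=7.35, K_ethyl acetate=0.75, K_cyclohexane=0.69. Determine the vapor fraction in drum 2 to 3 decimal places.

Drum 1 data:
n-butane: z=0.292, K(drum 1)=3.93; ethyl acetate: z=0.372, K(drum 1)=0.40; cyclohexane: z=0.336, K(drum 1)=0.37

Drum 1:
Newton iteration, ψ₁⁰ = 0.69:
  ψ₁ = 0.690: g = -0.4722, g' = -1.082 → ψ₁ = 0.254
  ψ₁ = 0.254: g = -0.0242, g' = -1.200 → ψ₁ = 0.233
  ψ₁ = 0.233: g = 0.0005, g' = -1.249 → ψ₁ = 0.234
Converged at ψ₁ = 0.234.
Drum-1 compositions:
  n-butane: x = 0.173, y = 0.681
  ethyl acetate: x = 0.433, y = 0.173
  cyclohexane: x = 0.394, y = 0.146
Drum-2 feed = drum-1 liquid: z₂ = (0.1733, 0.4327, 0.3940).
Drum 2:
Rachford–Rice: g(ψ₂) = Σ zᵢ(Kᵢ−1)/(1+ψ₂(Kᵢ−1)) = 0.
Check two-phase: ΣzᵢKᵢ = 1.870 > 1 and Σzᵢ/Kᵢ = 1.172 > 1, so g(0) = 0.870 > 0 and g(1) = -0.172 < 0.
Newton iteration, ψ₂⁰ = 0.34:
  ψ₂ = 0.340: g = 0.0936, g' = -0.780 → ψ₂ = 0.460
  ψ₂ = 0.460: g = 0.0160, g' = -0.541 → ψ₂ = 0.490
  ψ₂ = 0.490: g = 0.0006, g' = -0.502 → ψ₂ = 0.491
Converged at ψ₂ = 0.491.
  n-butane: x = 0.042, y = 0.309
  ethyl acetate: x = 0.493, y = 0.370
  cyclohexane: x = 0.465, y = 0.321

V/F (drum 2) = 0.491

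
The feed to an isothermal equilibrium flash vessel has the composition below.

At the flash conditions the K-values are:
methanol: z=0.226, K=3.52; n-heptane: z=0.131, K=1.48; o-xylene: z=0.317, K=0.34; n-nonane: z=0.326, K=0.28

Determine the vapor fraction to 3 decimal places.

Newton iteration, ψ⁰ = 0.48:
  ψ = 0.480: g = -0.3561, g' = -1.004 → ψ = 0.125
  ψ = 0.125: g = 0.0059, g' = -1.224 → ψ = 0.130
Converged at ψ = 0.130.

ψ = 0.130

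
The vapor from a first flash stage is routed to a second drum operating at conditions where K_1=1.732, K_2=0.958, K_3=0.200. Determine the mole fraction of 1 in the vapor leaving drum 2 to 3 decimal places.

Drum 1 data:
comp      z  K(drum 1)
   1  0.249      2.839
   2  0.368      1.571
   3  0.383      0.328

y_1 (drum 2) = 0.518

Drum 1:
Rachford–Rice: g(ψ₁) = Σ zᵢ(Kᵢ−1)/(1+ψ₁(Kᵢ−1)) = 0.
g(0) = ΣzᵢKᵢ − 1 = 0.411 and g(1) = 1 − Σzᵢ/Kᵢ = -0.490, so a root lies in (0, 1).
Newton iteration, ψ₁⁰ = 0.7:
  ψ₁ = 0.700: g = -0.1357, g' = -0.839 → ψ₁ = 0.538
  ψ₁ = 0.538: g = -0.0124, g' = -0.707 → ψ₁ = 0.521
Converged at ψ₁ = 0.521.
Drum-1 compositions:
  1: x = 0.127, y = 0.361
  2: x = 0.284, y = 0.446
  3: x = 0.589, y = 0.193
Drum-2 feed = drum-1 vapor: z₂ = (0.3611, 0.4456, 0.1932).
Drum 2:
Rachford–Rice: g(ψ₂) = Σ zᵢ(Kᵢ−1)/(1+ψ₂(Kᵢ−1)) = 0.
g(0) = ΣzᵢKᵢ − 1 = 0.091 and g(1) = 1 − Σzᵢ/Kᵢ = -0.640, so a root lies in (0, 1).
Newton iteration, ψ₂⁰ = 0.5:
  ψ₂ = 0.500: g = -0.0832, g' = -0.448 → ψ₂ = 0.314
  ψ₂ = 0.314: g = -0.0105, g' = -0.349 → ψ₂ = 0.284
Converged at ψ₂ = 0.284.
  1: x = 0.299, y = 0.518
  2: x = 0.451, y = 0.432
  3: x = 0.250, y = 0.050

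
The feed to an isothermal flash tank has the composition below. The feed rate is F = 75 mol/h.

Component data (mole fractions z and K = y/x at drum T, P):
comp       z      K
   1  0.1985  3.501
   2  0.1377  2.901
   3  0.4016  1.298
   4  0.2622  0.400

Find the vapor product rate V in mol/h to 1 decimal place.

Newton–Raphson from V/F = 0.5:
  V/F = 0.5000: g = 0.23421, g' = -0.5956 → V/F = 0.8932
  V/F = 0.8932: g = 0.00604, g' = -0.6476 → V/F = 0.9026
  V/F = 0.9026: g = -0.00004, g' = -0.6557 → V/F = 0.9025
Converged at V/F = 0.9025.
Then V = V/F·F = 0.9025·75 = 67.7 mol/h and L = F − V = 7.3 mol/h.

V = 67.7 mol/h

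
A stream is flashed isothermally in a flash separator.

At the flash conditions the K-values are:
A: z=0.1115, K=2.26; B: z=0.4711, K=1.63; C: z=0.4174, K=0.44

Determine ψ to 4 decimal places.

ψ = 0.4700

Material balance + equilibrium reduce to Σ zᵢ(Kᵢ−1)/(1+ψ(Kᵢ−1)) = 0.
g(0) = ΣzᵢKᵢ − 1 = 0.2035 and g(1) = 1 − Σzᵢ/Kᵢ = -0.2870, so a root lies in (0, 1).
Newton–Raphson from ψ = 0.37:
  ψ = 0.3700: g = 0.04167, g' = -0.4136 → ψ = 0.4708
  ψ = 0.4708: g = -0.00034, g' = -0.4224 → ψ = 0.4700
Converged at ψ = 0.4700.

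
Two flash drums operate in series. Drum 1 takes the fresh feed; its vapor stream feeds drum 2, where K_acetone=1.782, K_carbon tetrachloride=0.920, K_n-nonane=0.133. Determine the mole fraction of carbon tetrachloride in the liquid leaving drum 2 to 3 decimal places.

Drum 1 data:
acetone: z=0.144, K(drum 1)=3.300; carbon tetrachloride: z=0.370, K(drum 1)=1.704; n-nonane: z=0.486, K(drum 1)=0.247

Drum 1:
Rachford–Rice: g(ψ₁) = Σ zᵢ(Kᵢ−1)/(1+ψ₁(Kᵢ−1)) = 0.
Feasibility: ΣzᵢKᵢ = 1.226, Σzᵢ/Kᵢ = 2.228 — both > 1, two phases present.
Newton iteration, ψ₁⁰ = 0.5:
  ψ₁ = 0.500: g = -0.2402, g' = -0.974 → ψ₁ = 0.253
  ψ₁ = 0.253: g = -0.0219, g' = -0.857 → ψ₁ = 0.228
Converged at ψ₁ = 0.228.
Drum-1 compositions:
  acetone: x = 0.094, y = 0.312
  carbon tetrachloride: x = 0.319, y = 0.543
  n-nonane: x = 0.587, y = 0.145
Drum-2 feed = drum-1 vapor: z₂ = (0.3118, 0.5433, 0.1449).
Drum 2:
Rachford–Rice: g(ψ₂) = Σ zᵢ(Kᵢ−1)/(1+ψ₂(Kᵢ−1)) = 0.
Check two-phase: ΣzᵢKᵢ = 1.075 > 1 and Σzᵢ/Kᵢ = 1.855 > 1, so g(0) = 0.075 > 0 and g(1) = -0.855 < 0.
Newton–Raphson from ψ₂ = 0.57:
  ψ₂ = 0.570: g = -0.1253, g' = -0.521 → ψ₂ = 0.329
  ψ₂ = 0.329: g = -0.0266, g' = -0.338 → ψ₂ = 0.251
  ψ₂ = 0.251: g = -0.0010, g' = -0.315 → ψ₂ = 0.247
Converged at ψ₂ = 0.247.
  acetone: x = 0.261, y = 0.466
  carbon tetrachloride: x = 0.554, y = 0.510
  n-nonane: x = 0.184, y = 0.025

x_carbon tetrachloride (drum 2) = 0.554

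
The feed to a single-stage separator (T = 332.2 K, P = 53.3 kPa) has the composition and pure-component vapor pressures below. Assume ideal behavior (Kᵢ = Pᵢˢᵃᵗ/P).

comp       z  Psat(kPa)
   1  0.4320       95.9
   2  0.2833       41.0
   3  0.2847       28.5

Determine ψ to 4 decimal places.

ψ = 0.5006

Raoult's law: Kᵢ = Pᵢˢᵃᵗ/P = Pᵢˢᵃᵗ/53.3.
  K_1 = 95.9/53.3 = 1.799250, K_2 = 41.0/53.3 = 0.769231, K_3 = 28.5/53.3 = 0.534709
Material balance + equilibrium reduce to Σ zᵢ(Kᵢ−1)/(1+ψ(Kᵢ−1)) = 0.
g(0) = ΣzᵢKᵢ − 1 = 0.1474 and g(1) = 1 − Σzᵢ/Kᵢ = -0.1408, so a root lies in (0, 1).
Newton iteration, ψ⁰ = 0.61:
  ψ = 0.6100: g = -0.02894, g' = -0.2653 → ψ = 0.5009
  ψ = 0.5009: g = -0.00008, g' = -0.2648 → ψ = 0.5006
Converged at ψ = 0.5006.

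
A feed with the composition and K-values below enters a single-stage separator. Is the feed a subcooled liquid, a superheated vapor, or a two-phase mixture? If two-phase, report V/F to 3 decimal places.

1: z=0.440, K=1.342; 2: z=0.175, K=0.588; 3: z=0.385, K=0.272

ΣzᵢKᵢ = 0.798; Σzᵢ/Kᵢ = 2.041.
Since ΣzᵢKᵢ < 1 the mixture is below its bubble point — single liquid phase.

subcooled liquid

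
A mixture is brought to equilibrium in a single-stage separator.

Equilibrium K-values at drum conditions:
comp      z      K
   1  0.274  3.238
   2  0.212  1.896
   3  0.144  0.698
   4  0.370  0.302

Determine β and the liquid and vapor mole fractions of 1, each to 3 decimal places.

Material balance + equilibrium reduce to Σ zᵢ(Kᵢ−1)/(1+β(Kᵢ−1)) = 0.
Feasibility: ΣzᵢKᵢ = 1.501, Σzᵢ/Kᵢ = 1.628 — both > 1, two phases present.
Iterate (Newton) starting at β = 0.4:
  β = 0.400: g = 0.0556, g' = -0.838 → β = 0.466
  β = 0.466: g = 0.0005, g' = -0.827 → β = 0.467
Converged at β = 0.467.
Compositions from xᵢ = zᵢ/(1+β(Kᵢ−1)), yᵢ = Kᵢxᵢ:
  1: x = 0.134, y = 0.434
  2: x = 0.149, y = 0.283
  3: x = 0.168, y = 0.117
  4: x = 0.549, y = 0.166

β = 0.467, x_1 = 0.134, y_1 = 0.434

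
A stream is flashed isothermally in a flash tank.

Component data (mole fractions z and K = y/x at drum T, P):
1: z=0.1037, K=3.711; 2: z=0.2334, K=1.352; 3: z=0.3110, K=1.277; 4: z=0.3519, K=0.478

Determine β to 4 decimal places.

Material balance + equilibrium reduce to Σ zᵢ(Kᵢ−1)/(1+β(Kᵢ−1)) = 0.
g(0) = ΣzᵢKᵢ − 1 = 0.2657 and g(1) = 1 − Σzᵢ/Kᵢ = -0.1803, so a root lies in (0, 1).
Iterate (Newton) starting at β = 0.33:
  β = 0.3300: g = 0.07900, g' = -0.3955 → β = 0.5297
  β = 0.5297: g = 0.00587, g' = -0.3503 → β = 0.5465
Converged at β = 0.5465.

β = 0.5465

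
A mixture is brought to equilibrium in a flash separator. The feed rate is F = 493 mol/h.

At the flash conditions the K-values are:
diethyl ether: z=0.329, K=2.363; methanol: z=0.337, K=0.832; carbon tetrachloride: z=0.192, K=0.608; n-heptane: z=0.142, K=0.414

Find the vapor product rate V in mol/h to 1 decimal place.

V = 238.0 mol/h

Rachford–Rice: g(V/F) = Σ zᵢ(Kᵢ−1)/(1+V/F(Kᵢ−1)) = 0.
Check two-phase: ΣzᵢKᵢ = 1.233 > 1 and Σzᵢ/Kᵢ = 1.203 > 1, so g(0) = 0.233 > 0 and g(1) = -0.203 < 0.
Newton iteration, V/F⁰ = 0.5:
  V/F = 0.500: g = -0.0064, g' = -0.371 → V/F = 0.483
Converged at V/F = 0.483.
Then V = V/F·F = 0.4827·493 = 238.0 mol/h and L = F − V = 255.0 mol/h.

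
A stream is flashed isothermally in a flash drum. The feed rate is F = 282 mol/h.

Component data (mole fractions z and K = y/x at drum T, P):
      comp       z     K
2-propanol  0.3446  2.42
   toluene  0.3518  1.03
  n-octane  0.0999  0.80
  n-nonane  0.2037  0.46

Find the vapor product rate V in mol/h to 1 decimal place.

V = 243.4 mol/h

Newton iteration, β⁰ = 0.36:
  β = 0.3600: g = 0.17617, g' = -0.4007 → β = 0.7996
  β = 0.7996: g = 0.02208, g' = -0.3423 → β = 0.8641
  β = 0.8641: g = -0.00038, g' = -0.3550 → β = 0.8631
Converged at β = 0.8631.
Then V = β·F = 0.8631·282 = 243.4 mol/h and L = F − V = 38.6 mol/h.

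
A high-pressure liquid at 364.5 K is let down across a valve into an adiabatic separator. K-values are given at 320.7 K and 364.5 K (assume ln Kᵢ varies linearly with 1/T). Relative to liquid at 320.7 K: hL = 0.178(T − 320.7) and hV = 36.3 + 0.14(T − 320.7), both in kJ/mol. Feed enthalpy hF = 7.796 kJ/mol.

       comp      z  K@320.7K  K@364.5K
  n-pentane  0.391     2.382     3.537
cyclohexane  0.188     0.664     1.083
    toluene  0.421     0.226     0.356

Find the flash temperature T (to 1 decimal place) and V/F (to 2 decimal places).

Adiabatic flash: solve Rachford–Rice at each trial T, then check hF = ψ·hV(T) + (1−ψ)·hL(T).
  T = 320.7 K: K = (2.382, 0.664, 0.226), RR gives ψ = 0.165, H_out = 5.972 kJ/mol
  T = 364.5 K: K = (3.537, 1.083, 0.356), RR gives ψ = 0.561, H_out = 27.218 kJ/mol
  T = 342.6 K: K = (2.940, 0.861, 0.288), RR gives ψ = 0.378, H_out = 17.296 kJ/mol
  T = 331.6 K: K = (2.654, 0.759, 0.256), RR gives ψ = 0.277, H_out = 11.897 kJ/mol
  T = 326.1 K: K = (2.515, 0.710, 0.241), RR gives ψ = 0.223, H_out = 9.000 kJ/mol
  T = 323.4 K: K = (2.448, 0.687, 0.233), RR gives ψ = 0.194, H_out = 7.512 kJ/mol
  T = 324.8 K: K = (2.483, 0.699, 0.237), RR gives ψ = 0.209, H_out = 8.290 kJ/mol
Linear interpolation between T = 323.4 (H_out = 7.512) and T = 324.8 (H_out = 8.290) on hF = 7.796 gives T ≈ 323.9 K, at which ψ = 0.20.

T = 323.9 K, V/F = 0.20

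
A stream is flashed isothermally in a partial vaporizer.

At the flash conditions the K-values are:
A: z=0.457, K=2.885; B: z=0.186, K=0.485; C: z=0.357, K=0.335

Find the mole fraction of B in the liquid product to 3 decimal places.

x_B = 0.243

Let β = V/F and solve Σ zᵢ(Kᵢ−1)/(1+β(Kᵢ−1)) = 0.
g(0) = ΣzᵢKᵢ − 1 = 0.528 and g(1) = 1 − Σzᵢ/Kᵢ = -0.608, so a root lies in (0, 1).
Iterate (Newton) starting at β = 0.45:
  β = 0.450: g = 0.0026, g' = -0.880 → β = 0.453
Converged at β = 0.453.
Compositions from xᵢ = zᵢ/(1+β(Kᵢ−1)), yᵢ = Kᵢxᵢ:
  A: x = 0.247, y = 0.711
  B: x = 0.243, y = 0.118
  C: x = 0.511, y = 0.171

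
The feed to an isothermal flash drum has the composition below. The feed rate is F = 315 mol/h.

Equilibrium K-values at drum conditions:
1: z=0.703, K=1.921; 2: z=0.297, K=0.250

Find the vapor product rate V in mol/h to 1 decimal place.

Newton iteration, ψ⁰ = 0.5:
  ψ = 0.500: g = 0.0869, g' = -0.707 → ψ = 0.623
  ψ = 0.623: g = -0.0066, g' = -0.829 → ψ = 0.615
Converged at ψ = 0.615.
Then V = ψ·F = 0.6149·315 = 193.7 mol/h and L = F − V = 121.3 mol/h.

V = 193.7 mol/h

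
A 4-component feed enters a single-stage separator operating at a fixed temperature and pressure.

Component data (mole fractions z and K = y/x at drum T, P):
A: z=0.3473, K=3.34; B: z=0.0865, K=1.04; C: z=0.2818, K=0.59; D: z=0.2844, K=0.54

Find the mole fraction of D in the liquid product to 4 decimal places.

x_D = 0.3964

Rachford–Rice: g(V/F) = Σ zᵢ(Kᵢ−1)/(1+V/F(Kᵢ−1)) = 0.
Feasibility: ΣzᵢKᵢ = 1.5698, Σzᵢ/Kᵢ = 1.1914 — both > 1, two phases present.
Newton–Raphson from V/F = 0.62:
  V/F = 0.6200: g = -0.00297, g' = -0.5197 → V/F = 0.6143
Converged at V/F = 0.6143.
Compositions from xᵢ = zᵢ/(1+V/F(Kᵢ−1)), yᵢ = Kᵢxᵢ:
  A: x = 0.1425, y = 0.4759
  B: x = 0.0844, y = 0.0878
  C: x = 0.3767, y = 0.2222
  D: x = 0.3964, y = 0.2141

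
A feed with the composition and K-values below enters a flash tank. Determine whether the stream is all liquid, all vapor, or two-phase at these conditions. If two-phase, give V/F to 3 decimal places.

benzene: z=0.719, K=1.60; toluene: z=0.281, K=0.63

all vapor

ΣzᵢKᵢ = 1.327; Σzᵢ/Kᵢ = 0.895.
Since Σzᵢ/Kᵢ < 1 the mixture is above its dew point — single vapor phase.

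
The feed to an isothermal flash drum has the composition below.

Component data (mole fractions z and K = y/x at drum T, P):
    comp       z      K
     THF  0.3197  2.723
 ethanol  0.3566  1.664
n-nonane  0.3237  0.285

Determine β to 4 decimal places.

β = 0.6417

Material balance + equilibrium reduce to Σ zᵢ(Kᵢ−1)/(1+β(Kᵢ−1)) = 0.
Feasibility: ΣzᵢKᵢ = 1.5562, Σzᵢ/Kᵢ = 1.4675 — both > 1, two phases present.
Newton–Raphson from β = 0.5:
  β = 0.5000: g = 0.11345, g' = -0.7634 → β = 0.6486
  β = 0.6486: g = -0.00597, g' = -0.8640 → β = 0.6417
Converged at β = 0.6417.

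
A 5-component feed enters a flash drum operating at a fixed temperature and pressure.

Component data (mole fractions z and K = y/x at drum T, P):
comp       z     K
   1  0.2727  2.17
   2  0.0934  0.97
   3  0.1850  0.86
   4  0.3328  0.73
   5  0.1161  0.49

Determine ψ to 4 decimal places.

ψ = 0.4476

Rachford–Rice: g(ψ) = Σ zᵢ(Kᵢ−1)/(1+ψ(Kᵢ−1)) = 0.
Check two-phase: ΣzᵢKᵢ = 1.1413 > 1 and Σzᵢ/Kᵢ = 1.1299 > 1, so g(0) = 0.1413 > 0 and g(1) = -0.1299 < 0.
Newton iteration, ψ⁰ = 0.33:
  ψ = 0.3300: g = 0.03036, g' = -0.2713 → ψ = 0.4419
  ψ = 0.4419: g = 0.00140, g' = -0.2480 → ψ = 0.4476
Converged at ψ = 0.4476.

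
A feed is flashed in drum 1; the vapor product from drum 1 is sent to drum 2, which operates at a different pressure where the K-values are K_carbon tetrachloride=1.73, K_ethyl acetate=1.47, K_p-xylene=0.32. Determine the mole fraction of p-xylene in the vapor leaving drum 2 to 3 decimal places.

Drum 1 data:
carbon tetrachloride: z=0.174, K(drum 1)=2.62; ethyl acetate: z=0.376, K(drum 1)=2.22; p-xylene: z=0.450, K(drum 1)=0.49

Drum 1:
Material balance + equilibrium reduce to Σ zᵢ(Kᵢ−1)/(1+ψ₁(Kᵢ−1)) = 0.
Feasibility: ΣzᵢKᵢ = 1.511, Σzᵢ/Kᵢ = 1.154 — both > 1, two phases present.
Iterate (Newton) starting at ψ₁ = 0.5:
  ψ₁ = 0.500: g = 0.1326, g' = -0.566 → ψ₁ = 0.734
  ψ₁ = 0.734: g = 0.0038, g' = -0.550 → ψ₁ = 0.741
Converged at ψ₁ = 0.741.
Drum-1 compositions:
  carbon tetrachloride: x = 0.079, y = 0.207
  ethyl acetate: x = 0.197, y = 0.438
  p-xylene: x = 0.723, y = 0.355
Drum-2 feed = drum-1 vapor: z₂ = (0.2071, 0.4383, 0.3545).
Drum 2:
Let ψ₂ = V/F and solve Σ zᵢ(Kᵢ−1)/(1+ψ₂(Kᵢ−1)) = 0.
Feasibility: ΣzᵢKᵢ = 1.116, Σzᵢ/Kᵢ = 1.526 — both > 1, two phases present.
Newton iteration, ψ₂⁰ = 0.5:
  ψ₂ = 0.500: g = -0.0876, g' = -0.499 → ψ₂ = 0.324
  ψ₂ = 0.324: g = -0.0082, g' = -0.415 → ψ₂ = 0.304
Converged at ψ₂ = 0.304.
  carbon tetrachloride: x = 0.169, y = 0.293
  ethyl acetate: x = 0.383, y = 0.564
  p-xylene: x = 0.447, y = 0.143

y_p-xylene (drum 2) = 0.143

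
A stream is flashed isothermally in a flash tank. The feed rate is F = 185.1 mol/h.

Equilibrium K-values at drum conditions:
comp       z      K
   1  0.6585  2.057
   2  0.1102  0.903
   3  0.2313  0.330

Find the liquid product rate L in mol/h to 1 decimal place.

L = 29.0 mol/h

Rachford–Rice: g(V/F) = Σ zᵢ(Kᵢ−1)/(1+V/F(Kᵢ−1)) = 0.
Check two-phase: ΣzᵢKᵢ = 1.5304 > 1 and Σzᵢ/Kᵢ = 1.1431 > 1, so g(0) = 0.5304 > 0 and g(1) = -0.1431 < 0.
Newton–Raphson from V/F = 0.51:
  V/F = 0.5100: g = 0.20559, g' = -0.5513 → V/F = 0.8829
  V/F = 0.8829: g = -0.03105, g' = -0.8204 → V/F = 0.8450
  V/F = 0.8450: g = -0.00122, g' = -0.7582 → V/F = 0.8434
Converged at V/F = 0.8434.
Then V = V/F·F = 0.8434·185.1 = 156.1 mol/h and L = F − V = 29.0 mol/h.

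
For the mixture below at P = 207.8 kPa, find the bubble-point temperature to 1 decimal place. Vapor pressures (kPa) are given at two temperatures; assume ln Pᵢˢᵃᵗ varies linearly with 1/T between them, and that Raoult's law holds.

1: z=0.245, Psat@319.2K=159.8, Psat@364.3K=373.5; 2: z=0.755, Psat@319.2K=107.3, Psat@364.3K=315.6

Bubble-point temperature: ΣzᵢPᵢˢᵃᵗ(T) = P. Interpolate ln Pᵢˢᵃᵗ = aᵢ + bᵢ/T.
  T = 319.2 K: ΣzᵢPᵢˢᵃᵗ = 120.16 kPa
  T = 364.3 K: ΣzᵢPᵢˢᵃᵗ = 329.79 kPa
  T = 341.8 K: ΣzᵢPᵢˢᵃᵗ = 205.75 kPa
  T = 353.1 K: ΣzᵢPᵢˢᵃᵗ = 262.65 kPa
  T = 347.5 K: ΣzᵢPᵢˢᵃᵗ = 233.16 kPa
  T = 344.6 K: ΣzᵢPᵢˢᵃᵗ = 218.90 kPa
Interpolating between 341.8 K and 344.6 K gives T ≈ 342.2 K.

T = 342.2 K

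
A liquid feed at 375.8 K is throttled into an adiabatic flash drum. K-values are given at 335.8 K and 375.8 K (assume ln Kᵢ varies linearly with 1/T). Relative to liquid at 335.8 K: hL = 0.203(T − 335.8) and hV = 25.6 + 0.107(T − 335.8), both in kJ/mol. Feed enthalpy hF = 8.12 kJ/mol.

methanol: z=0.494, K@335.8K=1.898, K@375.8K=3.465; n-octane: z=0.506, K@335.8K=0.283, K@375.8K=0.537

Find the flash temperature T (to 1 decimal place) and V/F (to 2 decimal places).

T = 342.4 K, V/F = 0.27

Adiabatic flash: solve Rachford–Rice at each trial T, then check hF = ψ·hV(T) + (1−ψ)·hL(T).
  T = 335.8 K: K = (1.898, 0.283), RR gives ψ = 0.126, H_out = 3.213 kJ/mol
  T = 375.8 K: K = (3.465, 0.537), RR gives ψ = 0.862, H_out = 26.870 kJ/mol
  T = 355.8 K: K = (2.608, 0.397), RR gives ψ = 0.504, H_out = 16.006 kJ/mol
  T = 345.8 K: K = (2.235, 0.337), RR gives ψ = 0.335, H_out = 10.290 kJ/mol
  T = 340.8 K: K = (2.062, 0.309), RR gives ψ = 0.239, H_out = 7.010 kJ/mol
  T = 343.3 K: K = (2.148, 0.323), RR gives ψ = 0.289, H_out = 8.701 kJ/mol
  T = 342.1 K: K = (2.106, 0.316), RR gives ψ = 0.265, H_out = 7.903 kJ/mol
Linear interpolation between T = 342.1 (H_out = 7.903) and T = 343.3 (H_out = 8.701) on hF = 8.12 gives T ≈ 342.4 K, at which ψ = 0.27.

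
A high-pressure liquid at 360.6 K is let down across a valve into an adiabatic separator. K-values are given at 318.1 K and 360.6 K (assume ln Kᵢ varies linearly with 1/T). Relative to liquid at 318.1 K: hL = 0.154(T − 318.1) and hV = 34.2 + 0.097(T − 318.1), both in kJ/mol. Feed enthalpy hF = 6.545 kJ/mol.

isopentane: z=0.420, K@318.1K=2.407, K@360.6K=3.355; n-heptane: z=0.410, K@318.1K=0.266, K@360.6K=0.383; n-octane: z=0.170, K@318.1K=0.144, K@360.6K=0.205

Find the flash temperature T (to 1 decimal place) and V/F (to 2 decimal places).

T = 323.1 K, V/F = 0.17

Adiabatic flash: solve Rachford–Rice at each trial T, then check hF = ψ·hV(T) + (1−ψ)·hL(T).
  T = 318.1 K: K = (2.407, 0.266, 0.144), RR gives ψ = 0.133, H_out = 4.551 kJ/mol
  T = 360.6 K: K = (3.355, 0.383, 0.205), RR gives ψ = 0.378, H_out = 18.561 kJ/mol
  T = 339.4 K: K = (2.873, 0.323, 0.174), RR gives ψ = 0.272, H_out = 12.243 kJ/mol
  T = 328.8 K: K = (2.638, 0.294, 0.159), RR gives ψ = 0.209, H_out = 8.654 kJ/mol
  T = 323.5 K: K = (2.523, 0.280, 0.151), RR gives ψ = 0.173, H_out = 6.695 kJ/mol
  T = 320.8 K: K = (2.465, 0.273, 0.148), RR gives ψ = 0.154, H_out = 5.644 kJ/mol
  T = 322.1 K: K = (2.493, 0.276, 0.149), RR gives ψ = 0.163, H_out = 6.155 kJ/mol
Linear interpolation between T = 322.1 (H_out = 6.155) and T = 323.5 (H_out = 6.695) on hF = 6.545 gives T ≈ 323.1 K, at which ψ = 0.17.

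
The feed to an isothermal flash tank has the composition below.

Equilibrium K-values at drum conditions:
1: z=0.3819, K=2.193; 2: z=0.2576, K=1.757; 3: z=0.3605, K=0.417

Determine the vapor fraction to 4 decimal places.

Rachford–Rice: g(ψ) = Σ zᵢ(Kᵢ−1)/(1+ψ(Kᵢ−1)) = 0.
Check two-phase: ΣzᵢKᵢ = 1.4404 > 1 and Σzᵢ/Kᵢ = 1.1853 > 1, so g(0) = 0.4404 > 0 and g(1) = -0.1853 < 0.
Newton–Raphson from ψ = 0.57:
  ψ = 0.5700: g = 0.09264, g' = -0.5395 → ψ = 0.7417
  ψ = 0.7417: g = -0.00370, g' = -0.5939 → ψ = 0.7355
Converged at ψ = 0.7355.

ψ = 0.7355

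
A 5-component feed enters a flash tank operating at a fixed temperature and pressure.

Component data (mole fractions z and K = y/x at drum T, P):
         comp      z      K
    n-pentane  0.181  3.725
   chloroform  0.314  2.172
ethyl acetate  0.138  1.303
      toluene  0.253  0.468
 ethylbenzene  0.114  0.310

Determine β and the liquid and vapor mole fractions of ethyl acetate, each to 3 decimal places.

β = 0.757, x_ethyl acetate = 0.112, y_ethyl acetate = 0.146

Rachford–Rice: g(β) = Σ zᵢ(Kᵢ−1)/(1+β(Kᵢ−1)) = 0.
g(0) = ΣzᵢKᵢ − 1 = 0.690 and g(1) = 1 − Σzᵢ/Kᵢ = -0.207, so a root lies in (0, 1).
Iterate (Newton) starting at β = 0.5:
  β = 0.500: g = 0.1737, g' = -0.681 → β = 0.755
  β = 0.755: g = 0.0015, g' = -0.710 → β = 0.757
Converged at β = 0.757.
Compositions from xᵢ = zᵢ/(1+β(Kᵢ−1)), yᵢ = Kᵢxᵢ:
  n-pentane: x = 0.059, y = 0.220
  chloroform: x = 0.166, y = 0.361
  ethyl acetate: x = 0.112, y = 0.146
  toluene: x = 0.424, y = 0.198
  ethylbenzene: x = 0.239, y = 0.074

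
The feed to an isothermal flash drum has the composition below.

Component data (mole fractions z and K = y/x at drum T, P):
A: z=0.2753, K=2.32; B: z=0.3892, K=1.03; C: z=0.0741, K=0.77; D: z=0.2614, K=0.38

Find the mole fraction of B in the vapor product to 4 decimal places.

y_B = 0.3957

Let β = V/F and solve Σ zᵢ(Kᵢ−1)/(1+β(Kᵢ−1)) = 0.
Check two-phase: ΣzᵢKᵢ = 1.1960 > 1 and Σzᵢ/Kᵢ = 1.2807 > 1, so g(0) = 0.1960 > 0 and g(1) = -0.2807 < 0.
Newton–Raphson from β = 0.5:
  β = 0.5000: g = -0.02372, g' = -0.3905 → β = 0.4392
  β = 0.4392: g = -0.00013, g' = -0.3872 → β = 0.4389
Converged at β = 0.4389.
Compositions from xᵢ = zᵢ/(1+β(Kᵢ−1)), yᵢ = Kᵢxᵢ:
  A: x = 0.1743, y = 0.4044
  B: x = 0.3841, y = 0.3957
  C: x = 0.0824, y = 0.0635
  D: x = 0.3591, y = 0.1365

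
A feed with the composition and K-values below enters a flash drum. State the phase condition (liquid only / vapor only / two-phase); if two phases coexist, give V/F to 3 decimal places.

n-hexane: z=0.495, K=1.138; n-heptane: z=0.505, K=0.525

ΣzᵢKᵢ = 0.828; Σzᵢ/Kᵢ = 1.397.
Since ΣzᵢKᵢ < 1 the mixture is below its bubble point — single liquid phase.

liquid only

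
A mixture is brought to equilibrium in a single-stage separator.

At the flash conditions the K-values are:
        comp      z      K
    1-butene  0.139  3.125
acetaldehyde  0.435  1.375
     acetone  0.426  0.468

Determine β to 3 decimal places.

Iterate (Newton) starting at β = 0.5:
  β = 0.500: g = -0.0282, g' = -0.415 → β = 0.432
Converged at β = 0.432.

β = 0.432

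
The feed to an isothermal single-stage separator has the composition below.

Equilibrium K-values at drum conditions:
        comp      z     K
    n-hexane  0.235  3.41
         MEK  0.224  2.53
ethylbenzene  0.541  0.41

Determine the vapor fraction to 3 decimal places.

Rachford–Rice: g(ψ) = Σ zᵢ(Kᵢ−1)/(1+ψ(Kᵢ−1)) = 0.
Feasibility: ΣzᵢKᵢ = 1.590, Σzᵢ/Kᵢ = 1.477 — both > 1, two phases present.
Newton–Raphson from ψ = 0.49:
  ψ = 0.490: g = 0.0066, g' = -0.831 → ψ = 0.498
Converged at ψ = 0.498.

ψ = 0.498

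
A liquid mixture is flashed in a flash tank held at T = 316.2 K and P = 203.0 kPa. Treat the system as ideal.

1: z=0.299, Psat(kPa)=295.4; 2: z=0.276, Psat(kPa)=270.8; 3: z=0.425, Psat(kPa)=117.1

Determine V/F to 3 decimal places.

Raoult's law: Kᵢ = Pᵢˢᵃᵗ/P = Pᵢˢᵃᵗ/203.0.
  K_1 = 295.4/203.0 = 1.45517, K_2 = 270.8/203.0 = 1.33399, K_3 = 117.1/203.0 = 0.57685
Rachford–Rice: g(V/F) = Σ zᵢ(Kᵢ−1)/(1+V/F(Kᵢ−1)) = 0.
Check two-phase: ΣzᵢKᵢ = 1.048 > 1 and Σzᵢ/Kᵢ = 1.149 > 1, so g(0) = 0.048 > 0 and g(1) = -0.149 < 0.
Iterate (Newton) starting at V/F = 0.5:
  V/F = 0.500: g = -0.0382, g' = -0.186 → V/F = 0.295
  V/F = 0.295: g = -0.0015, g' = -0.173 → V/F = 0.286
Converged at V/F = 0.286.

V/F = 0.286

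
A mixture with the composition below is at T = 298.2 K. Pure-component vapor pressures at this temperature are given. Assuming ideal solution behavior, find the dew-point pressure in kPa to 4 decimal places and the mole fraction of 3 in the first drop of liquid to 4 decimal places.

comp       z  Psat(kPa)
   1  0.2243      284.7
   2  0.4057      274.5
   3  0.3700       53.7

At the dew point ψ → 1, so Σzᵢ/Kᵢ = 1 with Kᵢ = Pᵢˢᵃᵗ/P ⇒ 1/P = Σzᵢ/Pᵢˢᵃᵗ.
1/P = 0.2243/284.7 + 0.4057/274.5 + 0.3700/53.7 = 0.0091559 ⇒ P = 109.2187 kPa
xᵢ = zᵢP/Pᵢˢᵃᵗ ⇒ x_3 = 0.3700·109.2187/53.7 = 0.7525

Pdew = 109.2187 kPa, x_3 = 0.7525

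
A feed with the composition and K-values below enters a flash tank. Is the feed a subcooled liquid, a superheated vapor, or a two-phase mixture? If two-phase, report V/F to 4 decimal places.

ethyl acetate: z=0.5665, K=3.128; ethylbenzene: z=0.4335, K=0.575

superheated vapor

ΣzᵢKᵢ = 2.0213; Σzᵢ/Kᵢ = 0.9350.
Since Σzᵢ/Kᵢ < 1 the mixture is above its dew point — single vapor phase.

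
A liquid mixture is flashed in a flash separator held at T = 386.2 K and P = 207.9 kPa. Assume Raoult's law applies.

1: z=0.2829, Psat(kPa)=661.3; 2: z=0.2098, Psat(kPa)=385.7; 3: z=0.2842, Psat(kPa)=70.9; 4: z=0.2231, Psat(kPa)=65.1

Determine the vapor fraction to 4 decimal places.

ψ = 0.3973

Raoult's law: Kᵢ = Pᵢˢᵃᵗ/P = Pᵢˢᵃᵗ/207.9.
  K_1 = 661.3/207.9 = 3.180856, K_2 = 385.7/207.9 = 1.855219, K_3 = 70.9/207.9 = 0.341029, K_4 = 65.1/207.9 = 0.313131
Newton iteration, ψ⁰ = 0.5:
  ψ = 0.5000: g = -0.09188, g' = -0.9019 → ψ = 0.3981
  ψ = 0.3981: g = -0.00071, g' = -0.8971 → ψ = 0.3973
Converged at ψ = 0.3973.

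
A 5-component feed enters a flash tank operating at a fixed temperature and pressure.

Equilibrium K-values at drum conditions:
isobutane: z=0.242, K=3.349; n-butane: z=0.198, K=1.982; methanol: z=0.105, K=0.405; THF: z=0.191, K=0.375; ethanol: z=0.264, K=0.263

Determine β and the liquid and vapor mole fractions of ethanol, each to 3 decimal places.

β = 0.311, x_ethanol = 0.343, y_ethanol = 0.090

Material balance + equilibrium reduce to Σ zᵢ(Kᵢ−1)/(1+β(Kᵢ−1)) = 0.
g(0) = ΣzᵢKᵢ − 1 = 0.386 and g(1) = 1 − Σzᵢ/Kᵢ = -0.945, so a root lies in (0, 1).
Newton–Raphson from β = 0.3:
  β = 0.300: g = 0.0109, g' = -0.978 → β = 0.311
Converged at β = 0.311.
Compositions from xᵢ = zᵢ/(1+β(Kᵢ−1)), yᵢ = Kᵢxᵢ:
  isobutane: x = 0.140, y = 0.468
  n-butane: x = 0.152, y = 0.301
  methanol: x = 0.129, y = 0.052
  THF: x = 0.237, y = 0.089
  ethanol: x = 0.343, y = 0.090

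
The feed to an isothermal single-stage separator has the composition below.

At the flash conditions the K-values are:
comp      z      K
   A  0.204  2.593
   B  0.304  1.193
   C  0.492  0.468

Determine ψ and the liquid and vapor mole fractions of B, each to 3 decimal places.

ψ = 0.221, x_B = 0.292, y_B = 0.348

Rachford–Rice: g(ψ) = Σ zᵢ(Kᵢ−1)/(1+ψ(Kᵢ−1)) = 0.
g(0) = ΣzᵢKᵢ − 1 = 0.122 and g(1) = 1 − Σzᵢ/Kᵢ = -0.385, so a root lies in (0, 1).
Iterate (Newton) starting at ψ = 0.49:
  ψ = 0.490: g = -0.1179, g' = -0.427 → ψ = 0.214
  ψ = 0.214: g = 0.0033, g' = -0.476 → ψ = 0.221
Converged at ψ = 0.221.
Compositions from xᵢ = zᵢ/(1+ψ(Kᵢ−1)), yᵢ = Kᵢxᵢ:
  A: x = 0.151, y = 0.391
  B: x = 0.292, y = 0.348
  C: x = 0.558, y = 0.261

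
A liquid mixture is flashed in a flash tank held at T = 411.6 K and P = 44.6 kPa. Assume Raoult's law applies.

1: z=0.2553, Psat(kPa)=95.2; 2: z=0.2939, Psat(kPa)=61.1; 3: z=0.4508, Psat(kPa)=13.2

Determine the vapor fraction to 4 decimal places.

Raoult's law: Kᵢ = Pᵢˢᵃᵗ/P = Pᵢˢᵃᵗ/44.6.
  K_1 = 95.2/44.6 = 2.134529, K_2 = 61.1/44.6 = 1.369955, K_3 = 13.2/44.6 = 0.295964
Iterate (Newton) starting at ψ = 0.42:
  ψ = 0.4200: g = -0.16035, g' = -0.6313 → ψ = 0.1660
  ψ = 0.1660: g = -0.01321, g' = -0.5549 → ψ = 0.1422
Converged at ψ = 0.1422.

ψ = 0.1422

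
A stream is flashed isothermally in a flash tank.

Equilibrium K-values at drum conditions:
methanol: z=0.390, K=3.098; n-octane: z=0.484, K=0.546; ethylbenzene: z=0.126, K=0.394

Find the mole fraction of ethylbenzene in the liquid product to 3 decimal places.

Material balance + equilibrium reduce to Σ zᵢ(Kᵢ−1)/(1+V/F(Kᵢ−1)) = 0.
Check two-phase: ΣzᵢKᵢ = 1.522 > 1 and Σzᵢ/Kᵢ = 1.332 > 1, so g(0) = 0.522 > 0 and g(1) = -0.332 < 0.
Iterate (Newton) starting at V/F = 0.52:
  V/F = 0.520: g = -0.0078, g' = -0.662 → V/F = 0.508
Converged at V/F = 0.508.
Compositions from xᵢ = zᵢ/(1+V/F(Kᵢ−1)), yᵢ = Kᵢxᵢ:
  methanol: x = 0.189, y = 0.585
  n-octane: x = 0.629, y = 0.344
  ethylbenzene: x = 0.182, y = 0.072

x_ethylbenzene = 0.182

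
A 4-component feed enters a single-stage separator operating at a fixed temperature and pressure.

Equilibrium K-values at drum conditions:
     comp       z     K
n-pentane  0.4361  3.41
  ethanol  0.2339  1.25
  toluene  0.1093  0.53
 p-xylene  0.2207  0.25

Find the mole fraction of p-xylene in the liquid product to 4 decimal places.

x_p-xylene = 0.4769

Rachford–Rice: g(ψ) = Σ zᵢ(Kᵢ−1)/(1+ψ(Kᵢ−1)) = 0.
Feasibility: ΣzᵢKᵢ = 1.8926, Σzᵢ/Kᵢ = 1.4040 — both > 1, two phases present.
Newton–Raphson from ψ = 0.57:
  ψ = 0.5700: g = 0.13465, g' = -0.8846 → ψ = 0.7222
  ψ = 0.7222: g = -0.00589, g' = -0.9940 → ψ = 0.7163
Converged at ψ = 0.7163.
Compositions from xᵢ = zᵢ/(1+ψ(Kᵢ−1)), yᵢ = Kᵢxᵢ:
  n-pentane: x = 0.1600, y = 0.5455
  ethanol: x = 0.1984, y = 0.2480
  toluene: x = 0.1648, y = 0.0873
  p-xylene: x = 0.4769, y = 0.1192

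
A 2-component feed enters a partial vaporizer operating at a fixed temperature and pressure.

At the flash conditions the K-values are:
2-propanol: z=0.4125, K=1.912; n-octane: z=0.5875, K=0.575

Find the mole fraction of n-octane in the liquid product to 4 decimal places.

Material balance + equilibrium reduce to Σ zᵢ(Kᵢ−1)/(1+V/F(Kᵢ−1)) = 0.
g(0) = ΣzᵢKᵢ − 1 = 0.1265 and g(1) = 1 − Σzᵢ/Kᵢ = -0.2375, so a root lies in (0, 1).
Binary case is linear: z₁(K₁−1)(1+V/F(K₂−1)) + z₂(K₂−1)(1+V/F(K₁−1)) = 0
⇒ V/F = [z₁(K₁−1)+z₂(K₂−1)] / [−(K₁−1)(K₂−1)] = 0.12651/0.38760 = 0.3264
Compositions from xᵢ = zᵢ/(1+V/F(Kᵢ−1)), yᵢ = Kᵢxᵢ:
  2-propanol: x = 0.3179, y = 0.6078
  n-octane: x = 0.6821, y = 0.3922

x_n-octane = 0.6821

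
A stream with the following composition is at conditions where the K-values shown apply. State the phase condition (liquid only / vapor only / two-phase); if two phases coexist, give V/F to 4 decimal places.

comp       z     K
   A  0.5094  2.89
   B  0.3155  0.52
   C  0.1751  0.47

ΣzᵢKᵢ = 1.7185; Σzᵢ/Kᵢ = 1.1555.
Both exceed 1, so a two-phase solution exists.
Newton iteration, ψ⁰ = 0.5:
  ψ = 0.5000: g = 0.16947, g' = -0.6979 → ψ = 0.7428
  ψ = 0.7428: g = 0.01207, g' = -0.6242 → ψ = 0.7622
Converged at ψ = 0.7622.

two-phase, V/F = 0.7622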